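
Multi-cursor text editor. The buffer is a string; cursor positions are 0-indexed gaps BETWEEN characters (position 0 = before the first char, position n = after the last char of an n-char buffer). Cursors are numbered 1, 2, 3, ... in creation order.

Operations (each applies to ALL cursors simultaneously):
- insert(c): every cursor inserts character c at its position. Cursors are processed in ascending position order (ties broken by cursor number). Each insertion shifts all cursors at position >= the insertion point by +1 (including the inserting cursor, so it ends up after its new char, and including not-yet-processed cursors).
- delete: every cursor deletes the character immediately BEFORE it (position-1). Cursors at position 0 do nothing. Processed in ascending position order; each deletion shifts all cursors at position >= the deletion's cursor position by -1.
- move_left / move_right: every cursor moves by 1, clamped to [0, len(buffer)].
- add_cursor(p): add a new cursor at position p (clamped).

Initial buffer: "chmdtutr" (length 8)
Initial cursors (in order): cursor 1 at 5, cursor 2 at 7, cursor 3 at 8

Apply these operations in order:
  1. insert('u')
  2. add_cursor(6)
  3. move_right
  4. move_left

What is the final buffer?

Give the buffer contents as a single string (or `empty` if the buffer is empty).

Answer: chmdtuuturu

Derivation:
After op 1 (insert('u')): buffer="chmdtuuturu" (len 11), cursors c1@6 c2@9 c3@11, authorship .....1..2.3
After op 2 (add_cursor(6)): buffer="chmdtuuturu" (len 11), cursors c1@6 c4@6 c2@9 c3@11, authorship .....1..2.3
After op 3 (move_right): buffer="chmdtuuturu" (len 11), cursors c1@7 c4@7 c2@10 c3@11, authorship .....1..2.3
After op 4 (move_left): buffer="chmdtuuturu" (len 11), cursors c1@6 c4@6 c2@9 c3@10, authorship .....1..2.3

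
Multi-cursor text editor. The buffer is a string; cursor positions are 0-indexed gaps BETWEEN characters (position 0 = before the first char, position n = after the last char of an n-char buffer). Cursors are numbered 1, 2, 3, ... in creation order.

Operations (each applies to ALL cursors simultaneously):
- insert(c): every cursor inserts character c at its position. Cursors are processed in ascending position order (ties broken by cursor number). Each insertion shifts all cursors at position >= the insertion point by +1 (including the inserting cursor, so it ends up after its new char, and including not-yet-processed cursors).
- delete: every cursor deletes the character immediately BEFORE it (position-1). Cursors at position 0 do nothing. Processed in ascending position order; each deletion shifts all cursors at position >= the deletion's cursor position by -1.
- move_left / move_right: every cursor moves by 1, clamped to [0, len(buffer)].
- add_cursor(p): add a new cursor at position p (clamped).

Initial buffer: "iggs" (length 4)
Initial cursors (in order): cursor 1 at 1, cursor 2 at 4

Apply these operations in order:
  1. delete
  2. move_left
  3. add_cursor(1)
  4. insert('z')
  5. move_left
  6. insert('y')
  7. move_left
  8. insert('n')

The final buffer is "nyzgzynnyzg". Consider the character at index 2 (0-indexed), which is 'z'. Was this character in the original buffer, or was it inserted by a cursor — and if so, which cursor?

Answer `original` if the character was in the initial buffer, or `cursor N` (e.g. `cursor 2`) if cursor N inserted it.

Answer: cursor 1

Derivation:
After op 1 (delete): buffer="gg" (len 2), cursors c1@0 c2@2, authorship ..
After op 2 (move_left): buffer="gg" (len 2), cursors c1@0 c2@1, authorship ..
After op 3 (add_cursor(1)): buffer="gg" (len 2), cursors c1@0 c2@1 c3@1, authorship ..
After op 4 (insert('z')): buffer="zgzzg" (len 5), cursors c1@1 c2@4 c3@4, authorship 1.23.
After op 5 (move_left): buffer="zgzzg" (len 5), cursors c1@0 c2@3 c3@3, authorship 1.23.
After op 6 (insert('y')): buffer="yzgzyyzg" (len 8), cursors c1@1 c2@6 c3@6, authorship 11.2233.
After op 7 (move_left): buffer="yzgzyyzg" (len 8), cursors c1@0 c2@5 c3@5, authorship 11.2233.
After op 8 (insert('n')): buffer="nyzgzynnyzg" (len 11), cursors c1@1 c2@8 c3@8, authorship 111.222333.
Authorship (.=original, N=cursor N): 1 1 1 . 2 2 2 3 3 3 .
Index 2: author = 1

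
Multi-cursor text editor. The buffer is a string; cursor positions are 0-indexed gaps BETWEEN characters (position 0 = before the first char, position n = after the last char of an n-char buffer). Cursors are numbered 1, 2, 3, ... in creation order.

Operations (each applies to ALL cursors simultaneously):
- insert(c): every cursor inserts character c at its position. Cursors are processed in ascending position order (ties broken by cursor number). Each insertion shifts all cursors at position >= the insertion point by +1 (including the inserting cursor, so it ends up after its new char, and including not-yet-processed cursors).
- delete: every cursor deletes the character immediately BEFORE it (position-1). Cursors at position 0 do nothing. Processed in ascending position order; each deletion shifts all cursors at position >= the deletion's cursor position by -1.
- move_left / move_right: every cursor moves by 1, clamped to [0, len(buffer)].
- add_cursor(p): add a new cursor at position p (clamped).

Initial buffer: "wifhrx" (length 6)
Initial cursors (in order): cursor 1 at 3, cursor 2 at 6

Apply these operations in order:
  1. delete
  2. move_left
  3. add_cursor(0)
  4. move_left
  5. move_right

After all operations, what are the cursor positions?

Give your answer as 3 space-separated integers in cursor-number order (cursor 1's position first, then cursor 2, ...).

Answer: 1 3 1

Derivation:
After op 1 (delete): buffer="wihr" (len 4), cursors c1@2 c2@4, authorship ....
After op 2 (move_left): buffer="wihr" (len 4), cursors c1@1 c2@3, authorship ....
After op 3 (add_cursor(0)): buffer="wihr" (len 4), cursors c3@0 c1@1 c2@3, authorship ....
After op 4 (move_left): buffer="wihr" (len 4), cursors c1@0 c3@0 c2@2, authorship ....
After op 5 (move_right): buffer="wihr" (len 4), cursors c1@1 c3@1 c2@3, authorship ....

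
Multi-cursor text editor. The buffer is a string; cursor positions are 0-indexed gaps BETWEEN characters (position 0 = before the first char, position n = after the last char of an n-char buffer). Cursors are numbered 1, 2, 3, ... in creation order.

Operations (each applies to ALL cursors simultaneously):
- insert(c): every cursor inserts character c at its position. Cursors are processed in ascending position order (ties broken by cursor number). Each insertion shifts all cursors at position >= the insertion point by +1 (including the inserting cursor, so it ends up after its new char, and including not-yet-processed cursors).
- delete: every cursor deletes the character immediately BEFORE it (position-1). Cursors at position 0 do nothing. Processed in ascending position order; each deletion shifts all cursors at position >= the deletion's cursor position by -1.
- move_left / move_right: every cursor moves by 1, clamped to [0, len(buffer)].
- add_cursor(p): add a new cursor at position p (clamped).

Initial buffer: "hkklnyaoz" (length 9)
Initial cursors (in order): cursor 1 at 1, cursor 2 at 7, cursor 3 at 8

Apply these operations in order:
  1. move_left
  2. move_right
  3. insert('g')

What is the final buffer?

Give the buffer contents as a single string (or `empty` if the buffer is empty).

Answer: hgkklnyagogz

Derivation:
After op 1 (move_left): buffer="hkklnyaoz" (len 9), cursors c1@0 c2@6 c3@7, authorship .........
After op 2 (move_right): buffer="hkklnyaoz" (len 9), cursors c1@1 c2@7 c3@8, authorship .........
After op 3 (insert('g')): buffer="hgkklnyagogz" (len 12), cursors c1@2 c2@9 c3@11, authorship .1......2.3.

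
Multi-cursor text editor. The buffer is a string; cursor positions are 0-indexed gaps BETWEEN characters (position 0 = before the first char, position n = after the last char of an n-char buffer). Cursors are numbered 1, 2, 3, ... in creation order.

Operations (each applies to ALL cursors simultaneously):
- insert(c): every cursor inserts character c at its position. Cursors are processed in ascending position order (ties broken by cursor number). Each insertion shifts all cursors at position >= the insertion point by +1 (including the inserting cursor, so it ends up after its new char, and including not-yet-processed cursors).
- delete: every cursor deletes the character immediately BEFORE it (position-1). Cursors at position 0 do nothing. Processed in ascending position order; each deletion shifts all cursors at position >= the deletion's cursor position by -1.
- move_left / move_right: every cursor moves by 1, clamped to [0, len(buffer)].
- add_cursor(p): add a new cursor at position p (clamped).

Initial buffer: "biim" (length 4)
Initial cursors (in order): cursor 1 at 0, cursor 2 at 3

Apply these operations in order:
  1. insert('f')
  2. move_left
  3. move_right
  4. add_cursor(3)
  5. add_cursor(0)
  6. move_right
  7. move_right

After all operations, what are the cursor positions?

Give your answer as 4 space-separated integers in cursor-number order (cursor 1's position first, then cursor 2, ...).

After op 1 (insert('f')): buffer="fbiifm" (len 6), cursors c1@1 c2@5, authorship 1...2.
After op 2 (move_left): buffer="fbiifm" (len 6), cursors c1@0 c2@4, authorship 1...2.
After op 3 (move_right): buffer="fbiifm" (len 6), cursors c1@1 c2@5, authorship 1...2.
After op 4 (add_cursor(3)): buffer="fbiifm" (len 6), cursors c1@1 c3@3 c2@5, authorship 1...2.
After op 5 (add_cursor(0)): buffer="fbiifm" (len 6), cursors c4@0 c1@1 c3@3 c2@5, authorship 1...2.
After op 6 (move_right): buffer="fbiifm" (len 6), cursors c4@1 c1@2 c3@4 c2@6, authorship 1...2.
After op 7 (move_right): buffer="fbiifm" (len 6), cursors c4@2 c1@3 c3@5 c2@6, authorship 1...2.

Answer: 3 6 5 2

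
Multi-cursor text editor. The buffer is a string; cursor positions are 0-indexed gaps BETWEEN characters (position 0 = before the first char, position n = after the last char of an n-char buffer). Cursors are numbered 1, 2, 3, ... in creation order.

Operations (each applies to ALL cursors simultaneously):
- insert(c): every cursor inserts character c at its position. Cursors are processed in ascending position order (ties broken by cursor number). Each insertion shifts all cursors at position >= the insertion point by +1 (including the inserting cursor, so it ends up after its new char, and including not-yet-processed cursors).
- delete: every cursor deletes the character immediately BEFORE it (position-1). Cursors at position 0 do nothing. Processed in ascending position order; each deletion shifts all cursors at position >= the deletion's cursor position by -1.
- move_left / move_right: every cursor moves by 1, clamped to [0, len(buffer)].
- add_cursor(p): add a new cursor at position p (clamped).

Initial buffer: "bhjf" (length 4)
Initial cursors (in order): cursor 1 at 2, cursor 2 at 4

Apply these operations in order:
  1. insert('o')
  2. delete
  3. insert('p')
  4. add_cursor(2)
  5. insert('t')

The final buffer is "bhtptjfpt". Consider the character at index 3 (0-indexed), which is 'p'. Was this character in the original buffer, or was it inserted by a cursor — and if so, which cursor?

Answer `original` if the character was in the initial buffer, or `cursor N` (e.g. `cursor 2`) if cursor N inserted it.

Answer: cursor 1

Derivation:
After op 1 (insert('o')): buffer="bhojfo" (len 6), cursors c1@3 c2@6, authorship ..1..2
After op 2 (delete): buffer="bhjf" (len 4), cursors c1@2 c2@4, authorship ....
After op 3 (insert('p')): buffer="bhpjfp" (len 6), cursors c1@3 c2@6, authorship ..1..2
After op 4 (add_cursor(2)): buffer="bhpjfp" (len 6), cursors c3@2 c1@3 c2@6, authorship ..1..2
After op 5 (insert('t')): buffer="bhtptjfpt" (len 9), cursors c3@3 c1@5 c2@9, authorship ..311..22
Authorship (.=original, N=cursor N): . . 3 1 1 . . 2 2
Index 3: author = 1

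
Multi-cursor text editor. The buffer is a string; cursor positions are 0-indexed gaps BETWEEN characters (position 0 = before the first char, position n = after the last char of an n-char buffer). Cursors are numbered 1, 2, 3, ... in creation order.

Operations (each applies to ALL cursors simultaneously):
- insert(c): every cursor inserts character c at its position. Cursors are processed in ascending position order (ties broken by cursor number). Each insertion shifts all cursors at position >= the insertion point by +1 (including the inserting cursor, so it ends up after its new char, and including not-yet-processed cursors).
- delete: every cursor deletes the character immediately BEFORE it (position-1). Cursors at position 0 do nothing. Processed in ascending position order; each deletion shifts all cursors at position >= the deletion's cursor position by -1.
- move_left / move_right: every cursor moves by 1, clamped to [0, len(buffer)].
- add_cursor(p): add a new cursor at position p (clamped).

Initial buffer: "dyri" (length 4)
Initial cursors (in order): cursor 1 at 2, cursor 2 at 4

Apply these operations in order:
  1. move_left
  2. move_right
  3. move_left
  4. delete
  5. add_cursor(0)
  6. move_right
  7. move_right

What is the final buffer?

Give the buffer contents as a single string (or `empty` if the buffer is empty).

Answer: yi

Derivation:
After op 1 (move_left): buffer="dyri" (len 4), cursors c1@1 c2@3, authorship ....
After op 2 (move_right): buffer="dyri" (len 4), cursors c1@2 c2@4, authorship ....
After op 3 (move_left): buffer="dyri" (len 4), cursors c1@1 c2@3, authorship ....
After op 4 (delete): buffer="yi" (len 2), cursors c1@0 c2@1, authorship ..
After op 5 (add_cursor(0)): buffer="yi" (len 2), cursors c1@0 c3@0 c2@1, authorship ..
After op 6 (move_right): buffer="yi" (len 2), cursors c1@1 c3@1 c2@2, authorship ..
After op 7 (move_right): buffer="yi" (len 2), cursors c1@2 c2@2 c3@2, authorship ..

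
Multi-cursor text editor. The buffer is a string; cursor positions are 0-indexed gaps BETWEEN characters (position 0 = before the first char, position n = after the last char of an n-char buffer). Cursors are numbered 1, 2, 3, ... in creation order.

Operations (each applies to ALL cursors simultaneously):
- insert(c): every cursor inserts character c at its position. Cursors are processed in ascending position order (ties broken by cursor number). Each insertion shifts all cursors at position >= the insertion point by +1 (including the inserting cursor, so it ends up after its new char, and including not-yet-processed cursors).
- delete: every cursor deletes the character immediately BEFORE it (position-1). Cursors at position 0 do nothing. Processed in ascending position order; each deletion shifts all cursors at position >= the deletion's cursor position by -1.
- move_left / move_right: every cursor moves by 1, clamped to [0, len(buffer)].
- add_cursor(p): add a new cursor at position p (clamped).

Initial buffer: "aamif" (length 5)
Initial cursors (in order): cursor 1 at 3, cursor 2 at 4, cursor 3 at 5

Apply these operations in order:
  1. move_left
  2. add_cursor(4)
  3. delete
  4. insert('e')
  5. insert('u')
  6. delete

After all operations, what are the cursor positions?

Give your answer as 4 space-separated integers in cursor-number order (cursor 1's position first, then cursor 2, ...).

Answer: 4 4 4 4

Derivation:
After op 1 (move_left): buffer="aamif" (len 5), cursors c1@2 c2@3 c3@4, authorship .....
After op 2 (add_cursor(4)): buffer="aamif" (len 5), cursors c1@2 c2@3 c3@4 c4@4, authorship .....
After op 3 (delete): buffer="f" (len 1), cursors c1@0 c2@0 c3@0 c4@0, authorship .
After op 4 (insert('e')): buffer="eeeef" (len 5), cursors c1@4 c2@4 c3@4 c4@4, authorship 1234.
After op 5 (insert('u')): buffer="eeeeuuuuf" (len 9), cursors c1@8 c2@8 c3@8 c4@8, authorship 12341234.
After op 6 (delete): buffer="eeeef" (len 5), cursors c1@4 c2@4 c3@4 c4@4, authorship 1234.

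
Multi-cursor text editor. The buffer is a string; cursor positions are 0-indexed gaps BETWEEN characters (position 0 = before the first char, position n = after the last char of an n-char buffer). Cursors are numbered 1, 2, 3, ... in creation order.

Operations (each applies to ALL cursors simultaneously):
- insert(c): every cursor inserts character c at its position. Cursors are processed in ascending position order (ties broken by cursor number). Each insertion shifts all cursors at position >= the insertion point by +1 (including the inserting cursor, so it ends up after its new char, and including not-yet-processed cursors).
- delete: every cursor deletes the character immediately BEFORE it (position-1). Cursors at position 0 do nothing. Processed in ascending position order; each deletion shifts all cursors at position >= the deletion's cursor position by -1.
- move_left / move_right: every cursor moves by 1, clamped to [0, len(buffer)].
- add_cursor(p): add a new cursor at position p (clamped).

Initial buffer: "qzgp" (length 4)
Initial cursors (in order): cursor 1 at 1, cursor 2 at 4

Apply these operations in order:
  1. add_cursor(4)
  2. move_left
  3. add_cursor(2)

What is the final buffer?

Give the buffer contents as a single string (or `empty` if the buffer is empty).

After op 1 (add_cursor(4)): buffer="qzgp" (len 4), cursors c1@1 c2@4 c3@4, authorship ....
After op 2 (move_left): buffer="qzgp" (len 4), cursors c1@0 c2@3 c3@3, authorship ....
After op 3 (add_cursor(2)): buffer="qzgp" (len 4), cursors c1@0 c4@2 c2@3 c3@3, authorship ....

Answer: qzgp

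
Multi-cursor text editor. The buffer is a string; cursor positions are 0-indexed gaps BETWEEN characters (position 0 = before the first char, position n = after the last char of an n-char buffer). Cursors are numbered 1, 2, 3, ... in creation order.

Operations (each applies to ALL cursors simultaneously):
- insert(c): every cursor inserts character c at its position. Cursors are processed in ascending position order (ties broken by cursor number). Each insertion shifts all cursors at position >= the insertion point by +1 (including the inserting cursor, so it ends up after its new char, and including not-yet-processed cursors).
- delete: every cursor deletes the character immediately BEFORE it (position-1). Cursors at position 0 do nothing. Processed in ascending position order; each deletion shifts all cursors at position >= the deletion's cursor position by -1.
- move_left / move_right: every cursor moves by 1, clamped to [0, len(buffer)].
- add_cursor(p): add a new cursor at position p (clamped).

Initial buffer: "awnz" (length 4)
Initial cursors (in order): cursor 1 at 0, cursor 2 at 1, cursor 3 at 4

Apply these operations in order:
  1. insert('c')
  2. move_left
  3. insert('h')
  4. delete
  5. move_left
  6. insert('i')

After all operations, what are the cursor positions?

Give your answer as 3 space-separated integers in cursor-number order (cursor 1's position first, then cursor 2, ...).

Answer: 1 3 8

Derivation:
After op 1 (insert('c')): buffer="cacwnzc" (len 7), cursors c1@1 c2@3 c3@7, authorship 1.2...3
After op 2 (move_left): buffer="cacwnzc" (len 7), cursors c1@0 c2@2 c3@6, authorship 1.2...3
After op 3 (insert('h')): buffer="hcahcwnzhc" (len 10), cursors c1@1 c2@4 c3@9, authorship 11.22...33
After op 4 (delete): buffer="cacwnzc" (len 7), cursors c1@0 c2@2 c3@6, authorship 1.2...3
After op 5 (move_left): buffer="cacwnzc" (len 7), cursors c1@0 c2@1 c3@5, authorship 1.2...3
After op 6 (insert('i')): buffer="iciacwnizc" (len 10), cursors c1@1 c2@3 c3@8, authorship 112.2..3.3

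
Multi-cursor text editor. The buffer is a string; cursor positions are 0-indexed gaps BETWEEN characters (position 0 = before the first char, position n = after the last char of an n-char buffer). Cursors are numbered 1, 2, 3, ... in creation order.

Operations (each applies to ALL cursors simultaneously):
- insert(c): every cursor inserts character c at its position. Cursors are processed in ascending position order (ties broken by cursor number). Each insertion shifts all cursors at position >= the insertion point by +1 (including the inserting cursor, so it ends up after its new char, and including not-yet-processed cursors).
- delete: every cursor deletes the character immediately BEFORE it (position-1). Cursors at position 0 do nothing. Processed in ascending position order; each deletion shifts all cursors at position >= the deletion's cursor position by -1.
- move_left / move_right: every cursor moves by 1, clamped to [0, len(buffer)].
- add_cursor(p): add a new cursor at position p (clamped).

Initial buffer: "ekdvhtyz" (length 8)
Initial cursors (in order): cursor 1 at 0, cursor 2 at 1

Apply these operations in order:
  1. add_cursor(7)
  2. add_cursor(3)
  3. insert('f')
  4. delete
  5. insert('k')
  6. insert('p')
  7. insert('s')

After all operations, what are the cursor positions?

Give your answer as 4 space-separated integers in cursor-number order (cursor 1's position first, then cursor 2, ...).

After op 1 (add_cursor(7)): buffer="ekdvhtyz" (len 8), cursors c1@0 c2@1 c3@7, authorship ........
After op 2 (add_cursor(3)): buffer="ekdvhtyz" (len 8), cursors c1@0 c2@1 c4@3 c3@7, authorship ........
After op 3 (insert('f')): buffer="fefkdfvhtyfz" (len 12), cursors c1@1 c2@3 c4@6 c3@11, authorship 1.2..4....3.
After op 4 (delete): buffer="ekdvhtyz" (len 8), cursors c1@0 c2@1 c4@3 c3@7, authorship ........
After op 5 (insert('k')): buffer="kekkdkvhtykz" (len 12), cursors c1@1 c2@3 c4@6 c3@11, authorship 1.2..4....3.
After op 6 (insert('p')): buffer="kpekpkdkpvhtykpz" (len 16), cursors c1@2 c2@5 c4@9 c3@15, authorship 11.22..44....33.
After op 7 (insert('s')): buffer="kpsekpskdkpsvhtykpsz" (len 20), cursors c1@3 c2@7 c4@12 c3@19, authorship 111.222..444....333.

Answer: 3 7 19 12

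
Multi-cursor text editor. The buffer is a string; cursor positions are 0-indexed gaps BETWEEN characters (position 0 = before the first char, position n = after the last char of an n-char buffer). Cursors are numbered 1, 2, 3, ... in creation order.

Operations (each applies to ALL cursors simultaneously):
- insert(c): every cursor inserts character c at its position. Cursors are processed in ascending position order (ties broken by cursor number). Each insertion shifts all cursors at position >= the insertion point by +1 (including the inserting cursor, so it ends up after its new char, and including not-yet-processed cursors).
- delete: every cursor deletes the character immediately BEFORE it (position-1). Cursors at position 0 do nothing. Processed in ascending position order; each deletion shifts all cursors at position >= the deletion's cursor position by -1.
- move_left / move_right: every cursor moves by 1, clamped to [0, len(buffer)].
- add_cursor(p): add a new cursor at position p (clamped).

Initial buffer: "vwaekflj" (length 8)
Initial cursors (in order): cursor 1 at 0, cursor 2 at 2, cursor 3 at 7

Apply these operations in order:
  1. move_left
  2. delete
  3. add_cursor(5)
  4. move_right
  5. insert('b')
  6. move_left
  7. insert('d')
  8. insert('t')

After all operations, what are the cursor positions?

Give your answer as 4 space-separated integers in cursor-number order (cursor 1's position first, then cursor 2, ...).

Answer: 6 6 13 17

Derivation:
After op 1 (move_left): buffer="vwaekflj" (len 8), cursors c1@0 c2@1 c3@6, authorship ........
After op 2 (delete): buffer="waeklj" (len 6), cursors c1@0 c2@0 c3@4, authorship ......
After op 3 (add_cursor(5)): buffer="waeklj" (len 6), cursors c1@0 c2@0 c3@4 c4@5, authorship ......
After op 4 (move_right): buffer="waeklj" (len 6), cursors c1@1 c2@1 c3@5 c4@6, authorship ......
After op 5 (insert('b')): buffer="wbbaeklbjb" (len 10), cursors c1@3 c2@3 c3@8 c4@10, authorship .12....3.4
After op 6 (move_left): buffer="wbbaeklbjb" (len 10), cursors c1@2 c2@2 c3@7 c4@9, authorship .12....3.4
After op 7 (insert('d')): buffer="wbddbaekldbjdb" (len 14), cursors c1@4 c2@4 c3@10 c4@13, authorship .1122....33.44
After op 8 (insert('t')): buffer="wbddttbaekldtbjdtb" (len 18), cursors c1@6 c2@6 c3@13 c4@17, authorship .112122....333.444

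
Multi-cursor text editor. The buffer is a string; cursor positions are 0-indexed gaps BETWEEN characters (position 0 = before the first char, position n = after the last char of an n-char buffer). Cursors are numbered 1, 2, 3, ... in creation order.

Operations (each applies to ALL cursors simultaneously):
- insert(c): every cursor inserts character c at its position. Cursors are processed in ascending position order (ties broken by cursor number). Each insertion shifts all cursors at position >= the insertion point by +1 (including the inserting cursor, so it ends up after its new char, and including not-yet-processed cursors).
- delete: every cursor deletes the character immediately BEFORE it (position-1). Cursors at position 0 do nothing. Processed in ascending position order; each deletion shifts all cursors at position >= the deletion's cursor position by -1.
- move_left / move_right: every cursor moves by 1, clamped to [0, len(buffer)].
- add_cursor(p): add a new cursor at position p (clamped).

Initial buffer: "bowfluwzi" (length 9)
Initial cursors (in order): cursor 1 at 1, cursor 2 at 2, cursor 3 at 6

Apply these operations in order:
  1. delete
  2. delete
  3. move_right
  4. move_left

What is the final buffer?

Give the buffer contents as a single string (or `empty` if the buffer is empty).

After op 1 (delete): buffer="wflwzi" (len 6), cursors c1@0 c2@0 c3@3, authorship ......
After op 2 (delete): buffer="wfwzi" (len 5), cursors c1@0 c2@0 c3@2, authorship .....
After op 3 (move_right): buffer="wfwzi" (len 5), cursors c1@1 c2@1 c3@3, authorship .....
After op 4 (move_left): buffer="wfwzi" (len 5), cursors c1@0 c2@0 c3@2, authorship .....

Answer: wfwzi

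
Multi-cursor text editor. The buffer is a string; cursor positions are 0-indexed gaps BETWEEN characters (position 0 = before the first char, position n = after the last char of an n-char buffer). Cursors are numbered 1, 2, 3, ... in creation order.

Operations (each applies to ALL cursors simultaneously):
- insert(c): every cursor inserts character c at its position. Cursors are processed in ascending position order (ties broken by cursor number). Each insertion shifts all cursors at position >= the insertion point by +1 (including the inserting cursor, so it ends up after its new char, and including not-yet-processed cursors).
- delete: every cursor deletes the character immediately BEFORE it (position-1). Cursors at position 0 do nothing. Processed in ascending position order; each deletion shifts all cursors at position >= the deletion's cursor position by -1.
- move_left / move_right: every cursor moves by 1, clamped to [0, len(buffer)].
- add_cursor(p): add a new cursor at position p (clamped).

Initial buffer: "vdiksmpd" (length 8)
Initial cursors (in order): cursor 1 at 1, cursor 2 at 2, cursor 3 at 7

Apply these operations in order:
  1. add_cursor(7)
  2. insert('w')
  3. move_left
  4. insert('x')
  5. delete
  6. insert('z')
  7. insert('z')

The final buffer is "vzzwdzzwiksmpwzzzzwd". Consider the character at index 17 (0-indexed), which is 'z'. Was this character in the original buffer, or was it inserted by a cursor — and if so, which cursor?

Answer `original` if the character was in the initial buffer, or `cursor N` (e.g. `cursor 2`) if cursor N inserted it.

After op 1 (add_cursor(7)): buffer="vdiksmpd" (len 8), cursors c1@1 c2@2 c3@7 c4@7, authorship ........
After op 2 (insert('w')): buffer="vwdwiksmpwwd" (len 12), cursors c1@2 c2@4 c3@11 c4@11, authorship .1.2.....34.
After op 3 (move_left): buffer="vwdwiksmpwwd" (len 12), cursors c1@1 c2@3 c3@10 c4@10, authorship .1.2.....34.
After op 4 (insert('x')): buffer="vxwdxwiksmpwxxwd" (len 16), cursors c1@2 c2@5 c3@14 c4@14, authorship .11.22.....3344.
After op 5 (delete): buffer="vwdwiksmpwwd" (len 12), cursors c1@1 c2@3 c3@10 c4@10, authorship .1.2.....34.
After op 6 (insert('z')): buffer="vzwdzwiksmpwzzwd" (len 16), cursors c1@2 c2@5 c3@14 c4@14, authorship .11.22.....3344.
After op 7 (insert('z')): buffer="vzzwdzzwiksmpwzzzzwd" (len 20), cursors c1@3 c2@7 c3@18 c4@18, authorship .111.222.....334344.
Authorship (.=original, N=cursor N): . 1 1 1 . 2 2 2 . . . . . 3 3 4 3 4 4 .
Index 17: author = 4

Answer: cursor 4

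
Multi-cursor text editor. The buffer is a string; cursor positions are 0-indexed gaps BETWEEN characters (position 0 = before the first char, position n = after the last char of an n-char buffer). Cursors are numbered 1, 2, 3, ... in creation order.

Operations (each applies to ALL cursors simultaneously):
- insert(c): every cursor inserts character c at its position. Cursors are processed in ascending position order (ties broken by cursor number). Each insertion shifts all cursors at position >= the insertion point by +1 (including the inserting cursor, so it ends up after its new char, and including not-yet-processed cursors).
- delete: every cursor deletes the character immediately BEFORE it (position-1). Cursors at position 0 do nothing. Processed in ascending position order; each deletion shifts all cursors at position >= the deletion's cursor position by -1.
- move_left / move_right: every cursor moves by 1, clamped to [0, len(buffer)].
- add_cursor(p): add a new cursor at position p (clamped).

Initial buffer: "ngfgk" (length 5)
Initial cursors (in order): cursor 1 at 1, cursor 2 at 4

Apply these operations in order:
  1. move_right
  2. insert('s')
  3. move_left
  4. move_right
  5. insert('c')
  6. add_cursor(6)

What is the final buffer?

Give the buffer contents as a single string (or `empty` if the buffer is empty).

Answer: ngscfgksc

Derivation:
After op 1 (move_right): buffer="ngfgk" (len 5), cursors c1@2 c2@5, authorship .....
After op 2 (insert('s')): buffer="ngsfgks" (len 7), cursors c1@3 c2@7, authorship ..1...2
After op 3 (move_left): buffer="ngsfgks" (len 7), cursors c1@2 c2@6, authorship ..1...2
After op 4 (move_right): buffer="ngsfgks" (len 7), cursors c1@3 c2@7, authorship ..1...2
After op 5 (insert('c')): buffer="ngscfgksc" (len 9), cursors c1@4 c2@9, authorship ..11...22
After op 6 (add_cursor(6)): buffer="ngscfgksc" (len 9), cursors c1@4 c3@6 c2@9, authorship ..11...22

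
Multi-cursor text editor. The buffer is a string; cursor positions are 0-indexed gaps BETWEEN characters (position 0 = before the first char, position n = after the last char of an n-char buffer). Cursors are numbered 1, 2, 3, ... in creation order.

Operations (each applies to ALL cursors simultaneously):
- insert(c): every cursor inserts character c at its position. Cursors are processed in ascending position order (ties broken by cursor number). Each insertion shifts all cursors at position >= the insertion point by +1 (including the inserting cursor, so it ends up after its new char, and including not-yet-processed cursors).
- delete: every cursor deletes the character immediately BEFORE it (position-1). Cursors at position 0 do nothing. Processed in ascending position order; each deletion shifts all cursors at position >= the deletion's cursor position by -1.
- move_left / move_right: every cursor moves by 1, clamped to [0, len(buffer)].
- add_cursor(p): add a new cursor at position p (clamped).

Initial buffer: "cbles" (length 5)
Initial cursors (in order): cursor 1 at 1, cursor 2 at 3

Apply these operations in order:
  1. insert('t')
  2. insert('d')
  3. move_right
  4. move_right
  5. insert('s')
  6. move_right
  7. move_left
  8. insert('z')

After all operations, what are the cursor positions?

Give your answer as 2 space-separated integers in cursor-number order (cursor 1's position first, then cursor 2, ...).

After op 1 (insert('t')): buffer="ctbltes" (len 7), cursors c1@2 c2@5, authorship .1..2..
After op 2 (insert('d')): buffer="ctdbltdes" (len 9), cursors c1@3 c2@7, authorship .11..22..
After op 3 (move_right): buffer="ctdbltdes" (len 9), cursors c1@4 c2@8, authorship .11..22..
After op 4 (move_right): buffer="ctdbltdes" (len 9), cursors c1@5 c2@9, authorship .11..22..
After op 5 (insert('s')): buffer="ctdblstdess" (len 11), cursors c1@6 c2@11, authorship .11..122..2
After op 6 (move_right): buffer="ctdblstdess" (len 11), cursors c1@7 c2@11, authorship .11..122..2
After op 7 (move_left): buffer="ctdblstdess" (len 11), cursors c1@6 c2@10, authorship .11..122..2
After op 8 (insert('z')): buffer="ctdblsztdeszs" (len 13), cursors c1@7 c2@12, authorship .11..1122..22

Answer: 7 12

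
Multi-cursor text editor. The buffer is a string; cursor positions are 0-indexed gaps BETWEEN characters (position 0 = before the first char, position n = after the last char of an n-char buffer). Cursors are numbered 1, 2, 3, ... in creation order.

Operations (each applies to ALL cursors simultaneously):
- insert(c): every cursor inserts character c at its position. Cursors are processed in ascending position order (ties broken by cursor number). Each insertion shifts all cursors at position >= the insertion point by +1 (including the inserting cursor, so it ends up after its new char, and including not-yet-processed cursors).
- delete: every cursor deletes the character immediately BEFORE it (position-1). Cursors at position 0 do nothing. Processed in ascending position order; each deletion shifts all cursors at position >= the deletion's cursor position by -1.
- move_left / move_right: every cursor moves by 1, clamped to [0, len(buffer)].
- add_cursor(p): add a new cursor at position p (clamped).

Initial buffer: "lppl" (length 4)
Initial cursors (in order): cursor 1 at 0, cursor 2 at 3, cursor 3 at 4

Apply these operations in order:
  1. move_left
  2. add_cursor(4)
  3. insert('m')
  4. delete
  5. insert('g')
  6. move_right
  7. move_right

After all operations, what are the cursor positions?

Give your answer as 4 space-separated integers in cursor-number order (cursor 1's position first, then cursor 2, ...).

Answer: 3 6 8 8

Derivation:
After op 1 (move_left): buffer="lppl" (len 4), cursors c1@0 c2@2 c3@3, authorship ....
After op 2 (add_cursor(4)): buffer="lppl" (len 4), cursors c1@0 c2@2 c3@3 c4@4, authorship ....
After op 3 (insert('m')): buffer="mlpmpmlm" (len 8), cursors c1@1 c2@4 c3@6 c4@8, authorship 1..2.3.4
After op 4 (delete): buffer="lppl" (len 4), cursors c1@0 c2@2 c3@3 c4@4, authorship ....
After op 5 (insert('g')): buffer="glpgpglg" (len 8), cursors c1@1 c2@4 c3@6 c4@8, authorship 1..2.3.4
After op 6 (move_right): buffer="glpgpglg" (len 8), cursors c1@2 c2@5 c3@7 c4@8, authorship 1..2.3.4
After op 7 (move_right): buffer="glpgpglg" (len 8), cursors c1@3 c2@6 c3@8 c4@8, authorship 1..2.3.4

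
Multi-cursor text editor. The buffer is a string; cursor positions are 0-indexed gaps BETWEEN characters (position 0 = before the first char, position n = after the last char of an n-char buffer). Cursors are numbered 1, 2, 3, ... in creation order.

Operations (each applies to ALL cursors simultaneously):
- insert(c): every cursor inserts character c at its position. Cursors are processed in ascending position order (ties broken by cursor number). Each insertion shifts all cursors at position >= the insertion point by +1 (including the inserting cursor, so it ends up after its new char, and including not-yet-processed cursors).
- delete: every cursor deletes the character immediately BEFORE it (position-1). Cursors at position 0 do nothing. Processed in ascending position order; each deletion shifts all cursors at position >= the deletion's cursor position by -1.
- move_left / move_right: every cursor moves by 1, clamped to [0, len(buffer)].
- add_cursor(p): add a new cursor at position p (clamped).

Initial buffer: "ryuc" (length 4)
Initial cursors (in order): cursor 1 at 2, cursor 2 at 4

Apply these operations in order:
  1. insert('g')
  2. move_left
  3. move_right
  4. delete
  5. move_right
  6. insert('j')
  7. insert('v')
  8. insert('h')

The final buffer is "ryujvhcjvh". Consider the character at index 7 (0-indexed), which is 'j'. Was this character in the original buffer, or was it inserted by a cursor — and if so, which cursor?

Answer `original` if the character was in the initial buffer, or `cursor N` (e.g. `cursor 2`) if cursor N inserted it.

After op 1 (insert('g')): buffer="rygucg" (len 6), cursors c1@3 c2@6, authorship ..1..2
After op 2 (move_left): buffer="rygucg" (len 6), cursors c1@2 c2@5, authorship ..1..2
After op 3 (move_right): buffer="rygucg" (len 6), cursors c1@3 c2@6, authorship ..1..2
After op 4 (delete): buffer="ryuc" (len 4), cursors c1@2 c2@4, authorship ....
After op 5 (move_right): buffer="ryuc" (len 4), cursors c1@3 c2@4, authorship ....
After op 6 (insert('j')): buffer="ryujcj" (len 6), cursors c1@4 c2@6, authorship ...1.2
After op 7 (insert('v')): buffer="ryujvcjv" (len 8), cursors c1@5 c2@8, authorship ...11.22
After op 8 (insert('h')): buffer="ryujvhcjvh" (len 10), cursors c1@6 c2@10, authorship ...111.222
Authorship (.=original, N=cursor N): . . . 1 1 1 . 2 2 2
Index 7: author = 2

Answer: cursor 2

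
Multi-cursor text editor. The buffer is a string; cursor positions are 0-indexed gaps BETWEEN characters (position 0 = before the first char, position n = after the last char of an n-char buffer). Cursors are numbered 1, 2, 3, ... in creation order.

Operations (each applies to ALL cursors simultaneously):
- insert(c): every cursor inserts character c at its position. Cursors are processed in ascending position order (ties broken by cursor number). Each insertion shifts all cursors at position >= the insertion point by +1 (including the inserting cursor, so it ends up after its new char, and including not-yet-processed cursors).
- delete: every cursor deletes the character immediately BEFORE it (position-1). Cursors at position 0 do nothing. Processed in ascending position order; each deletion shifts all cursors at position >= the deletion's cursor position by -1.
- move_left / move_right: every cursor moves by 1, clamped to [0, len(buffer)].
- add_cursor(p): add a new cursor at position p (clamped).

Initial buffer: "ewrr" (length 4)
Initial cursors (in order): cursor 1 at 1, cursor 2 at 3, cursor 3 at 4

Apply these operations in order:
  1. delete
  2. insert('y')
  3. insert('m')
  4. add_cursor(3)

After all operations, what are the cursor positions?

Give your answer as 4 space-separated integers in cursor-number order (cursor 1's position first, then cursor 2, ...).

Answer: 2 7 7 3

Derivation:
After op 1 (delete): buffer="w" (len 1), cursors c1@0 c2@1 c3@1, authorship .
After op 2 (insert('y')): buffer="ywyy" (len 4), cursors c1@1 c2@4 c3@4, authorship 1.23
After op 3 (insert('m')): buffer="ymwyymm" (len 7), cursors c1@2 c2@7 c3@7, authorship 11.2323
After op 4 (add_cursor(3)): buffer="ymwyymm" (len 7), cursors c1@2 c4@3 c2@7 c3@7, authorship 11.2323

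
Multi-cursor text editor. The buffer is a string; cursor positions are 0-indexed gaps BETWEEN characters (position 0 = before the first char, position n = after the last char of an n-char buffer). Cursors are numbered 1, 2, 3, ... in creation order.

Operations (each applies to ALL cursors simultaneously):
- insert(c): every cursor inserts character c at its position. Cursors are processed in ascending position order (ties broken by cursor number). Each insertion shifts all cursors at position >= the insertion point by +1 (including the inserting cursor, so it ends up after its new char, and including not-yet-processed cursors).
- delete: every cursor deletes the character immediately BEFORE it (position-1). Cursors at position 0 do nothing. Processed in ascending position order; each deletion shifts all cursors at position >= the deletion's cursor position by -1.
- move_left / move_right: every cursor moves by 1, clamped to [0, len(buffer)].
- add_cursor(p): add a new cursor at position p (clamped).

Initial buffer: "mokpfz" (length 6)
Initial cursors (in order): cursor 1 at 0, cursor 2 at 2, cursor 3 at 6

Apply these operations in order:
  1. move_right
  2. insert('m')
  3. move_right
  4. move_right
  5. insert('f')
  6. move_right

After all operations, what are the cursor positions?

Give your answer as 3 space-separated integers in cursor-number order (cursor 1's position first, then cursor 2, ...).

After op 1 (move_right): buffer="mokpfz" (len 6), cursors c1@1 c2@3 c3@6, authorship ......
After op 2 (insert('m')): buffer="mmokmpfzm" (len 9), cursors c1@2 c2@5 c3@9, authorship .1..2...3
After op 3 (move_right): buffer="mmokmpfzm" (len 9), cursors c1@3 c2@6 c3@9, authorship .1..2...3
After op 4 (move_right): buffer="mmokmpfzm" (len 9), cursors c1@4 c2@7 c3@9, authorship .1..2...3
After op 5 (insert('f')): buffer="mmokfmpffzmf" (len 12), cursors c1@5 c2@9 c3@12, authorship .1..12..2.33
After op 6 (move_right): buffer="mmokfmpffzmf" (len 12), cursors c1@6 c2@10 c3@12, authorship .1..12..2.33

Answer: 6 10 12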